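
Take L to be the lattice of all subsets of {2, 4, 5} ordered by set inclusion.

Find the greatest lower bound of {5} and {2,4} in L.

∅

Under ⊆, meet is intersection: {5} ∩ {2,4} = ∅.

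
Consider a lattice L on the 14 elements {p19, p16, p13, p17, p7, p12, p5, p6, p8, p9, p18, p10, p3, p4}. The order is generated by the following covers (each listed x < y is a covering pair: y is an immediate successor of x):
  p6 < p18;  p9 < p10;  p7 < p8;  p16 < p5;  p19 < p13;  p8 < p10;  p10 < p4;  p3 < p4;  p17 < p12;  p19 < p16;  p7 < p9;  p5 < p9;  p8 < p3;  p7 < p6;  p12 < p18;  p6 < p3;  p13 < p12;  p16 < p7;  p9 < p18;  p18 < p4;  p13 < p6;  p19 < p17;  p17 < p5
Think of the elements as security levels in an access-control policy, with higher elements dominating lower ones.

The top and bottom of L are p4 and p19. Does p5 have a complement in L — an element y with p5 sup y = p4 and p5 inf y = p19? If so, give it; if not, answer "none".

none

For every candidate y, either p5 ∨ y ≠ p4 or p5 ∧ y ≠ p19; no complement exists.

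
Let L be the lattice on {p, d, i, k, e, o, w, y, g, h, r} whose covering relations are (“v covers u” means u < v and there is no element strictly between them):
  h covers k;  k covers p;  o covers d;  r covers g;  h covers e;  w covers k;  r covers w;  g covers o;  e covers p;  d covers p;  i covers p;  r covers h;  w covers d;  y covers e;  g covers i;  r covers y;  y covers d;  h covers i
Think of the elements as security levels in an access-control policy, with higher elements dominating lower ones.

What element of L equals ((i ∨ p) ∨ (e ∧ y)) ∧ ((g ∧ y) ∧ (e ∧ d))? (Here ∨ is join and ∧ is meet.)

p

i ∨ p = i
e ∧ y = e
i ∨ e = h
g ∧ y = d
e ∧ d = p
d ∧ p = p
h ∧ p = p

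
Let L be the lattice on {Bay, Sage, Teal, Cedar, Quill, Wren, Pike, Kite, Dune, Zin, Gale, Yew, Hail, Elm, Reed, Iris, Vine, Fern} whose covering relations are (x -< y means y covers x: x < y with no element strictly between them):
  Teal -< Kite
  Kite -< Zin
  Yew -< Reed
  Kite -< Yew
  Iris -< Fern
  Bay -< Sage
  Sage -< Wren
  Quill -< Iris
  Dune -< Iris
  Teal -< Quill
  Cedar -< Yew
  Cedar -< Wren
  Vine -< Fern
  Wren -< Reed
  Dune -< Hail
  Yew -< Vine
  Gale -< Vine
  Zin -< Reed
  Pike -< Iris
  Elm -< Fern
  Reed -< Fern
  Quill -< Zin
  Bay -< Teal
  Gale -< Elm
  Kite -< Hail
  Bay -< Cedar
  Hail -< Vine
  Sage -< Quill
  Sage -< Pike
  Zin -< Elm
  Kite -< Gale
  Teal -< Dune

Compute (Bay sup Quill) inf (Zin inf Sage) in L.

Sage

Bay ∨ Quill = Quill
Zin ∧ Sage = Sage
Quill ∧ Sage = Sage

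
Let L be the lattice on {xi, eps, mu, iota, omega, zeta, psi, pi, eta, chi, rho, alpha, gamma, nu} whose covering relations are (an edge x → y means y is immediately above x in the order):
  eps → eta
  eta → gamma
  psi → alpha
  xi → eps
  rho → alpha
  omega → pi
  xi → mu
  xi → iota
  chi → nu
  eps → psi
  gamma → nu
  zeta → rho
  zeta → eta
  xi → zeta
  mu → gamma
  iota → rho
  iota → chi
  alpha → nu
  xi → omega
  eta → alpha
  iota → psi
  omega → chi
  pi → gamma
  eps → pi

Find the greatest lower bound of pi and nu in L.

pi

Common lower bounds of {pi, nu}: eps, omega, pi, xi.
The greatest among these is pi.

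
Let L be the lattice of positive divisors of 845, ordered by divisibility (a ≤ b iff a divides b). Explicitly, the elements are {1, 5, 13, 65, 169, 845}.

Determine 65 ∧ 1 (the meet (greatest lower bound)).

1

In the divisibility order, the meet is the greatest common divisor: gcd(65, 1) = 1.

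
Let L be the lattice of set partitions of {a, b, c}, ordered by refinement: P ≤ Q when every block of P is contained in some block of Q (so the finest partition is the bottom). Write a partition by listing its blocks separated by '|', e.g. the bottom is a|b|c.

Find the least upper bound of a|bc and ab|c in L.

The join of a|bc and ab|c merges any blocks that overlap across the partitions, giving abc.

abc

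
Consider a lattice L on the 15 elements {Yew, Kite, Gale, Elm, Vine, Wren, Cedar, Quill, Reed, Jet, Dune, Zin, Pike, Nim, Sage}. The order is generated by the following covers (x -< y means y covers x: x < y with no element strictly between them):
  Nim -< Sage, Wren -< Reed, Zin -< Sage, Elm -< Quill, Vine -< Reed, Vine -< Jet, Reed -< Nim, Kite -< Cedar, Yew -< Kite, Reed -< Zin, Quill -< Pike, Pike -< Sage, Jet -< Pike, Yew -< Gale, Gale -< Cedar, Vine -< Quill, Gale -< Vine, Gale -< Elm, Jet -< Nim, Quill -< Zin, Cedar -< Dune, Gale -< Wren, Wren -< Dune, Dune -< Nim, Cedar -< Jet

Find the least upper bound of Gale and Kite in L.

Cedar

Common upper bounds of {Gale, Kite}: Cedar, Dune, Jet, Nim, Pike, Sage.
The least among these is Cedar.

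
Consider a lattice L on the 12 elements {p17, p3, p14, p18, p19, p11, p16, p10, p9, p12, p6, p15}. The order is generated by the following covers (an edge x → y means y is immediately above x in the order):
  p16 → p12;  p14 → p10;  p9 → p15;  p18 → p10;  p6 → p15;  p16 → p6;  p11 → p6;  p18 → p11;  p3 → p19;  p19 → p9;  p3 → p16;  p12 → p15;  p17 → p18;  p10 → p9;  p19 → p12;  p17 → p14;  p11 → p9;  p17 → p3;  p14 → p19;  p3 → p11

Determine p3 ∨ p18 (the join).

Common upper bounds of {p3, p18}: p11, p15, p6, p9.
The least among these is p11.

p11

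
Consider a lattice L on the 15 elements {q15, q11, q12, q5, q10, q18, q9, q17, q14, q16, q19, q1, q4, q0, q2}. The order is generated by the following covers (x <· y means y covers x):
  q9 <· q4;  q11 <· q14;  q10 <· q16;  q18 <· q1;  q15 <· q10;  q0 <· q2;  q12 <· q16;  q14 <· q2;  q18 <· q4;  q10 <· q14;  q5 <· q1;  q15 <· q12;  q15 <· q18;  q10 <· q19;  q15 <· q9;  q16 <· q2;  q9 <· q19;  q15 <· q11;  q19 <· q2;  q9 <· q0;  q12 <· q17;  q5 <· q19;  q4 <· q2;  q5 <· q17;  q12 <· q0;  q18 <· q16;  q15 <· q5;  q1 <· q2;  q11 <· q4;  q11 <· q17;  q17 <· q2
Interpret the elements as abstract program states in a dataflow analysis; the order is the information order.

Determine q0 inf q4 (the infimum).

Common lower bounds of {q0, q4}: q15, q9.
The greatest among these is q9.

q9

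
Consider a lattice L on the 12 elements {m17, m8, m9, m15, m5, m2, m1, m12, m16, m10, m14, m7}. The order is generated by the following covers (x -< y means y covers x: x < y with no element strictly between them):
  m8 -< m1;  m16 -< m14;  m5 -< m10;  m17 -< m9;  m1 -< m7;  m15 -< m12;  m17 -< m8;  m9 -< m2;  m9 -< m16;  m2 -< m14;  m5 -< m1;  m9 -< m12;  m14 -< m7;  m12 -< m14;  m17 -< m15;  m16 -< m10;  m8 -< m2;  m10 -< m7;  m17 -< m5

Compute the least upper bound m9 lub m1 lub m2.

Common upper bounds of {m9, m1, m2}: m7.
The least among these is m7.

m7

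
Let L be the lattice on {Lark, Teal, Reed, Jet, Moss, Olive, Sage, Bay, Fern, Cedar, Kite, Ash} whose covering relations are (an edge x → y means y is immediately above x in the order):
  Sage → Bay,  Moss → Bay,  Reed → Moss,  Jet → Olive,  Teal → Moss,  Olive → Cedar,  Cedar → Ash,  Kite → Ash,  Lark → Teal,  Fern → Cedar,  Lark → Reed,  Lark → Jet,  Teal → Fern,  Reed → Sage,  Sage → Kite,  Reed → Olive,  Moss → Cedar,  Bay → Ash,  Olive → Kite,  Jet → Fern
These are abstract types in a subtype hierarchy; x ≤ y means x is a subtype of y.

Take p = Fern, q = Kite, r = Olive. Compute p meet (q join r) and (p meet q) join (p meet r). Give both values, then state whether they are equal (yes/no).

q join r = Kite, so p meet (q join r) = Fern meet Kite = Jet.
p meet q = Jet and p meet r = Jet, so (p meet q) join (p meet r) = Jet join Jet = Jet.
Equal: yes.

Jet; Jet; yes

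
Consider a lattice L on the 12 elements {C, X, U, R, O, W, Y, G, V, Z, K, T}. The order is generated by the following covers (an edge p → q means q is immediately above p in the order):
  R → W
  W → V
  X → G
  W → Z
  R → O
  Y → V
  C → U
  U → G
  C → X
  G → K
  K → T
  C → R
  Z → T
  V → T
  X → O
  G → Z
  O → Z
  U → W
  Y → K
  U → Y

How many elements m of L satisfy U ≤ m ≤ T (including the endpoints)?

The interval [U, T] = {G, K, T, U, V, W, Y, Z}, which has 8 elements.

8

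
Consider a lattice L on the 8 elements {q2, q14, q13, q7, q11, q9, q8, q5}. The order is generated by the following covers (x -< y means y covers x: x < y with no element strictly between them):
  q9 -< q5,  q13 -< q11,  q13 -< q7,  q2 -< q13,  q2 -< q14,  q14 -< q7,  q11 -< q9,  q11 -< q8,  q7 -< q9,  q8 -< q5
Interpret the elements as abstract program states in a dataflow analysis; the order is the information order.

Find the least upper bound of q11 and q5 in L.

q5

Common upper bounds of {q11, q5}: q5.
The least among these is q5.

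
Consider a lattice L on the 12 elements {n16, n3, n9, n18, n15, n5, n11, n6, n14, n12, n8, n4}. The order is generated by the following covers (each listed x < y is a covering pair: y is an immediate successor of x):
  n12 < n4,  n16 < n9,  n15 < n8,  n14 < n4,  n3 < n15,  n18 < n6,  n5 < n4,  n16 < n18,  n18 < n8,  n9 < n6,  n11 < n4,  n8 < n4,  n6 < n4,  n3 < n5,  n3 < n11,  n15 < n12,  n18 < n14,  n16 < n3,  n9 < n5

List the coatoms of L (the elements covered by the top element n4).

n11, n12, n14, n5, n6, n8

The coatoms are exactly the elements covered by n4: n11, n12, n14, n5, n6, n8.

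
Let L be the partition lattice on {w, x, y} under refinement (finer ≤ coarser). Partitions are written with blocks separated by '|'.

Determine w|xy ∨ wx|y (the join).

The join of w|xy and wx|y merges any blocks that overlap across the partitions, giving wxy.

wxy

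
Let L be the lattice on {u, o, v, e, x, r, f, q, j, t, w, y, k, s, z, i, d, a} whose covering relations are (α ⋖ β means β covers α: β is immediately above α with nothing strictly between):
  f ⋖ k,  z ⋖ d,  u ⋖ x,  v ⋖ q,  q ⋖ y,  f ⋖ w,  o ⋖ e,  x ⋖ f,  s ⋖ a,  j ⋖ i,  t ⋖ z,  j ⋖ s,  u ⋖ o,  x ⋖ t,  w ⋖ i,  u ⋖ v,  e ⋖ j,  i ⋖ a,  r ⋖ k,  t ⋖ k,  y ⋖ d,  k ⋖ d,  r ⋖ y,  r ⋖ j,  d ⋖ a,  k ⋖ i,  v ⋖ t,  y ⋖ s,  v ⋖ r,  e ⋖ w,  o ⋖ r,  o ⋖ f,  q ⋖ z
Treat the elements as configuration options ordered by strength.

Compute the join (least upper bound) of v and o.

r

Common upper bounds of {v, o}: a, d, i, j, k, r, s, y.
The least among these is r.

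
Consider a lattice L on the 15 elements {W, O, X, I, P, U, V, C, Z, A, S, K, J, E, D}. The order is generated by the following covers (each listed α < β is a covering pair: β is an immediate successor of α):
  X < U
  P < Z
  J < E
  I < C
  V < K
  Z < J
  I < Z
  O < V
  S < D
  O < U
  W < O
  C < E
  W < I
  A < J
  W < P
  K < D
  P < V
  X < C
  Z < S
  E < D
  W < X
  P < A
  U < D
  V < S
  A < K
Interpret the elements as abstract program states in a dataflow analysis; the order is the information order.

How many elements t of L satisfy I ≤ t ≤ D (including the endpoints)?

7

The interval [I, D] = {C, D, E, I, J, S, Z}, which has 7 elements.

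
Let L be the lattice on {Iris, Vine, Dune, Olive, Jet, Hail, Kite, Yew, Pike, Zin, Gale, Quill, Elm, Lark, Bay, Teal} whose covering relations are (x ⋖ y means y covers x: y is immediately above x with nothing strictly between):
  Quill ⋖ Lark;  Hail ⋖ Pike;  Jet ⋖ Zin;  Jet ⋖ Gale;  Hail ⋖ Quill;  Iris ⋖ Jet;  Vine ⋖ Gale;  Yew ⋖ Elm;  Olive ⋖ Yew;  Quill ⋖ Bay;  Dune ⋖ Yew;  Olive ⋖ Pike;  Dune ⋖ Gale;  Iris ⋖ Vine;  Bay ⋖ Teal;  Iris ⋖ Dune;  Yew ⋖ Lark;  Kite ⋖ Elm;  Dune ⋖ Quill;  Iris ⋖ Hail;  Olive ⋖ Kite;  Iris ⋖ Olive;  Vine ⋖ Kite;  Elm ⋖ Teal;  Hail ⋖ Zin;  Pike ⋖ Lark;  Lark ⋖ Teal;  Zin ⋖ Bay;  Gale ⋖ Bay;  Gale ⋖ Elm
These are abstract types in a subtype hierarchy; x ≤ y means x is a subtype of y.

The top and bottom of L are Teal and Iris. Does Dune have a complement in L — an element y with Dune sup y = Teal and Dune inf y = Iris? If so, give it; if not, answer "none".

none

For every candidate y, either Dune ∨ y ≠ Teal or Dune ∧ y ≠ Iris; no complement exists.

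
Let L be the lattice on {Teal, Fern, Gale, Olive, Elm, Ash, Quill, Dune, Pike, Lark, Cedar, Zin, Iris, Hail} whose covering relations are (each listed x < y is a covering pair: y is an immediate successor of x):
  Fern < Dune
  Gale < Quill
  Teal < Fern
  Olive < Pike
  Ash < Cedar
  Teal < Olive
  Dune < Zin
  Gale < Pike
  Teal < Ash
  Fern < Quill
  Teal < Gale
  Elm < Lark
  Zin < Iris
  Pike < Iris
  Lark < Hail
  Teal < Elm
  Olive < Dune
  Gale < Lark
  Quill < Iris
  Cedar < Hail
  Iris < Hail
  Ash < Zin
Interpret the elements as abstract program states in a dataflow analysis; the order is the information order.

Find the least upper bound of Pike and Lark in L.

Hail

Common upper bounds of {Pike, Lark}: Hail.
The least among these is Hail.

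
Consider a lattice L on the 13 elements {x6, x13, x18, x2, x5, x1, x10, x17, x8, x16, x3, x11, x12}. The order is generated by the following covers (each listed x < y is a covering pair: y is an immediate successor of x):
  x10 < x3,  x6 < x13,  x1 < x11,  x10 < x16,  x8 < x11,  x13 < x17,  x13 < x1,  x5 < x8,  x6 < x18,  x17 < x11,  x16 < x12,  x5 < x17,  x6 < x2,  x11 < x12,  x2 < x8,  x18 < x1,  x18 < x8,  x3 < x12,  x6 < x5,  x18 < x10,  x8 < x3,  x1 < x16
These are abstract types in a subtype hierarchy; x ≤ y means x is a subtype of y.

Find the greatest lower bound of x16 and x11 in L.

x1

Common lower bounds of {x16, x11}: x1, x13, x18, x6.
The greatest among these is x1.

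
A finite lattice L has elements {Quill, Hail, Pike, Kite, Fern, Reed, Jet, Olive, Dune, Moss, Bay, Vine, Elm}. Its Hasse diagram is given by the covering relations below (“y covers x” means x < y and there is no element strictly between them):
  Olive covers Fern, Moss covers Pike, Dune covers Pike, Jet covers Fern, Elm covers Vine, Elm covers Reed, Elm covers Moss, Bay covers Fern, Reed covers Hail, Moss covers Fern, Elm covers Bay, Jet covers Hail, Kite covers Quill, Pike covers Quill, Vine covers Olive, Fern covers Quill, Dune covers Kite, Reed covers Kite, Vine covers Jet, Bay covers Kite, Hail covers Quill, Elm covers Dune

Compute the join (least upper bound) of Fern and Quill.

Common upper bounds of {Fern, Quill}: Bay, Elm, Fern, Jet, Moss, Olive, Vine.
The least among these is Fern.

Fern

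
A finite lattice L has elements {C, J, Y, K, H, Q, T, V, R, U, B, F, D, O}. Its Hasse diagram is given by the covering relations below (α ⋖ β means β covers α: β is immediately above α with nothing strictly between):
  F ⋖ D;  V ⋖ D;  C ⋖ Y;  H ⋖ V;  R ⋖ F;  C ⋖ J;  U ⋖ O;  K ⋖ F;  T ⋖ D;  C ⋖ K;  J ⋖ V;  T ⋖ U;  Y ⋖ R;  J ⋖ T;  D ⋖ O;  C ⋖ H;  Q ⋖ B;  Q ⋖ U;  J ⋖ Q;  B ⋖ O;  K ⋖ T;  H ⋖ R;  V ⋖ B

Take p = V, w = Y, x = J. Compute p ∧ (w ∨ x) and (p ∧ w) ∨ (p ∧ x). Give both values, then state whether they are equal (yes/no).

w ∨ x = D, so p ∧ (w ∨ x) = V ∧ D = V.
p ∧ w = C and p ∧ x = J, so (p ∧ w) ∨ (p ∧ x) = C ∨ J = J.
Equal: no.

V; J; no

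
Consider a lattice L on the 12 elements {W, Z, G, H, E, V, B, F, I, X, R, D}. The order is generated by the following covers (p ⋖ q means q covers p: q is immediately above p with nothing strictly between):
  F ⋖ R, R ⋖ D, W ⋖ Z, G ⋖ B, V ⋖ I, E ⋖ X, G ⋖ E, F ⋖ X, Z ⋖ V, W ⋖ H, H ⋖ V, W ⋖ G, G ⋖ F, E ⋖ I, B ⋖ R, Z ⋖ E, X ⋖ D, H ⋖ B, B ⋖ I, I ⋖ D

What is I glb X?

Common lower bounds of {I, X}: E, G, W, Z.
The greatest among these is E.

E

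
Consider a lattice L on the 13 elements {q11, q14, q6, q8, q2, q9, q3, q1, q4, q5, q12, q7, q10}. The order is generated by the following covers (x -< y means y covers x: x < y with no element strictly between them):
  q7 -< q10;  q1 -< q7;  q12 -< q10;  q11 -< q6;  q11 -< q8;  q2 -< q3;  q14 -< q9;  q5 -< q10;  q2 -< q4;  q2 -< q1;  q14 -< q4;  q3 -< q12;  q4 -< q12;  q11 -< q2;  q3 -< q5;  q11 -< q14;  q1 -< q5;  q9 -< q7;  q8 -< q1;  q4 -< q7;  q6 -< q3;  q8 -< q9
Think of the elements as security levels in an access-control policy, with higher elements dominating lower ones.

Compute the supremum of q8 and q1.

q1

Common upper bounds of {q8, q1}: q1, q10, q5, q7.
The least among these is q1.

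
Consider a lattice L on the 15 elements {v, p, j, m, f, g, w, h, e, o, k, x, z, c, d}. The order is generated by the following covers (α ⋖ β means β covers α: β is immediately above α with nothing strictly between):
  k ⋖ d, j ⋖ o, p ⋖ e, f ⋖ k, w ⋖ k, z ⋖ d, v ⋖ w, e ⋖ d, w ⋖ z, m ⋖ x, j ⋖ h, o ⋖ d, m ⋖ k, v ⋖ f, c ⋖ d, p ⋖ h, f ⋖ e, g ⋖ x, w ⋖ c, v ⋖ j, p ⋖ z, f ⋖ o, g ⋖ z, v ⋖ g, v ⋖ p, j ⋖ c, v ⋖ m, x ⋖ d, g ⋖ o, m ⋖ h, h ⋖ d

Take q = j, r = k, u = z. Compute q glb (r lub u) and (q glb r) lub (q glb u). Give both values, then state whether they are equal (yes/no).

r lub u = d, so q glb (r lub u) = j glb d = j.
q glb r = v and q glb u = v, so (q glb r) lub (q glb u) = v lub v = v.
Equal: no.

j; v; no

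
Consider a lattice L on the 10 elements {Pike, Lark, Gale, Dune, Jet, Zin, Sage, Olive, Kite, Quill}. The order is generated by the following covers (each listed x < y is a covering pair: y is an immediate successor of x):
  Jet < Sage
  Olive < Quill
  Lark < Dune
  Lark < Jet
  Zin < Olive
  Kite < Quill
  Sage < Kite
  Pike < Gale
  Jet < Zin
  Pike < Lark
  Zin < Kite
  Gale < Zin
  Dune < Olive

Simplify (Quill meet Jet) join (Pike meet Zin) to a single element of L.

Jet

Quill ∧ Jet = Jet
Pike ∧ Zin = Pike
Jet ∨ Pike = Jet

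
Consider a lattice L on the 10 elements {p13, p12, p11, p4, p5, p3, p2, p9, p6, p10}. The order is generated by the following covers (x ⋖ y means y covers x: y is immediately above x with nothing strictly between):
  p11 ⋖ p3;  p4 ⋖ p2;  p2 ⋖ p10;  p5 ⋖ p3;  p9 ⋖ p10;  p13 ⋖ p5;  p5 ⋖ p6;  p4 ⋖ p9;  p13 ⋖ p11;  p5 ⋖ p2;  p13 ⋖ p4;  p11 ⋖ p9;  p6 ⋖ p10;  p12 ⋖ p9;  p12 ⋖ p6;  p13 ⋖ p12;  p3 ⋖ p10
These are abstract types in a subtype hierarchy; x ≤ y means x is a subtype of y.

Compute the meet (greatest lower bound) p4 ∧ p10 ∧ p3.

p13

Common lower bounds of {p4, p10, p3}: p13.
The greatest among these is p13.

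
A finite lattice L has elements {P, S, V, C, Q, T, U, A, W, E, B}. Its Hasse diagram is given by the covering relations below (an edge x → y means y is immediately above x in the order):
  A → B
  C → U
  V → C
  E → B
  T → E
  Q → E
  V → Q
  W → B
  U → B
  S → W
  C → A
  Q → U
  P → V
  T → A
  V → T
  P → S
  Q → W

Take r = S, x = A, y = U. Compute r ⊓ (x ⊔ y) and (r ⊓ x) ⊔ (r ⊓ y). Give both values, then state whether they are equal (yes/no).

x ⊔ y = B, so r ⊓ (x ⊔ y) = S ⊓ B = S.
r ⊓ x = P and r ⊓ y = P, so (r ⊓ x) ⊔ (r ⊓ y) = P ⊔ P = P.
Equal: no.

S; P; no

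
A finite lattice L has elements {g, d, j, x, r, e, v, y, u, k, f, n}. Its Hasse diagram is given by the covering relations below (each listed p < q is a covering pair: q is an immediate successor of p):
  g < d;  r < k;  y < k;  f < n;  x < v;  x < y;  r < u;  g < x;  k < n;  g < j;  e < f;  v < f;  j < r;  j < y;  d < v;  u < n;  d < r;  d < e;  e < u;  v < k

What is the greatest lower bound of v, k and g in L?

g

Common lower bounds of {v, k, g}: g.
The greatest among these is g.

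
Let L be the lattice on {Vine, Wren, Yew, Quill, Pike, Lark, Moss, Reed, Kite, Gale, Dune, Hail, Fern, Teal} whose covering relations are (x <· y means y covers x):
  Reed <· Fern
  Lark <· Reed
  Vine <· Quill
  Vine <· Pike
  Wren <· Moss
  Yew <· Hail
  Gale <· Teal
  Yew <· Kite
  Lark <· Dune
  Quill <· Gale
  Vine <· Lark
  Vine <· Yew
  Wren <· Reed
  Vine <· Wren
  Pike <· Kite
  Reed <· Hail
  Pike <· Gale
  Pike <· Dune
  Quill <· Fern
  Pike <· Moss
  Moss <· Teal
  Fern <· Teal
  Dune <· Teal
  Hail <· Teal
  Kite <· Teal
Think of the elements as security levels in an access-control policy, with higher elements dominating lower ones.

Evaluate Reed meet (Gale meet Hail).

Gale ∧ Hail = Vine
Reed ∧ Vine = Vine

Vine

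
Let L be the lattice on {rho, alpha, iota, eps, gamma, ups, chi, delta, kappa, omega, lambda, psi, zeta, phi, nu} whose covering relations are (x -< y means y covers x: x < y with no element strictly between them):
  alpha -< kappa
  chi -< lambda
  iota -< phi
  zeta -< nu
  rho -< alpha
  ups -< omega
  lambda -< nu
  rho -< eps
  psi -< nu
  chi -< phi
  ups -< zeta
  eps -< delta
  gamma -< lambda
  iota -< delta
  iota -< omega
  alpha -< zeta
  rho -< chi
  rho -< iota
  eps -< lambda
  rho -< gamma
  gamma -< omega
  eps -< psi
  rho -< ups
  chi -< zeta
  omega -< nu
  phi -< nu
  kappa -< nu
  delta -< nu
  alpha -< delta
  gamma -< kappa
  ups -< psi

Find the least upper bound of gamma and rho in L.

gamma

Common upper bounds of {gamma, rho}: gamma, kappa, lambda, nu, omega.
The least among these is gamma.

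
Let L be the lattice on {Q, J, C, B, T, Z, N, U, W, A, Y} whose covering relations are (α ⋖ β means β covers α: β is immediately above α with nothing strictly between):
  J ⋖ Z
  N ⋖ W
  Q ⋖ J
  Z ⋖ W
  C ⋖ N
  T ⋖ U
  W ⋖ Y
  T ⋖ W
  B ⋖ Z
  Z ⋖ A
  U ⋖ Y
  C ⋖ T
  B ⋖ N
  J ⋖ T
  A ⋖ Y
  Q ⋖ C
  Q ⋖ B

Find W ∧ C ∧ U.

Common lower bounds of {W, C, U}: C, Q.
The greatest among these is C.

C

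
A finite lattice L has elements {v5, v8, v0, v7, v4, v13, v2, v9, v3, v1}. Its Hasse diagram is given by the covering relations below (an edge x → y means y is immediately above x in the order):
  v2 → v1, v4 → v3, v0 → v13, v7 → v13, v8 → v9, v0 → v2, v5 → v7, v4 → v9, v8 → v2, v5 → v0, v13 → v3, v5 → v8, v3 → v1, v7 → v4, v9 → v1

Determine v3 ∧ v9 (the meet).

v4

Common lower bounds of {v3, v9}: v4, v5, v7.
The greatest among these is v4.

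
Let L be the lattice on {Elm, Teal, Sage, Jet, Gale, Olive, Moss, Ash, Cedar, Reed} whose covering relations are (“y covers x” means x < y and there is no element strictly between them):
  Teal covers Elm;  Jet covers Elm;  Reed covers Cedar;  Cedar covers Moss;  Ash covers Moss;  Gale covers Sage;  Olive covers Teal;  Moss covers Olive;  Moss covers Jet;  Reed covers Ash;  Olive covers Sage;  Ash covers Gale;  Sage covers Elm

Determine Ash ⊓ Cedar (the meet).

Moss

Common lower bounds of {Ash, Cedar}: Elm, Jet, Moss, Olive, Sage, Teal.
The greatest among these is Moss.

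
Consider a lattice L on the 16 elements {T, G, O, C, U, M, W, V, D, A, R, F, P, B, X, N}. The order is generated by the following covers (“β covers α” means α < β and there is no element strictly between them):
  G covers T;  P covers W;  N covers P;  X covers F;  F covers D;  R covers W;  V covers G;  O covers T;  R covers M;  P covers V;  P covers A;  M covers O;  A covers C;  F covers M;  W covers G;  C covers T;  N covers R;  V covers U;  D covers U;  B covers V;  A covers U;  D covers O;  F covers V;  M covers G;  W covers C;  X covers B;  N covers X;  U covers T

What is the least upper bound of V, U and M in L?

Common upper bounds of {V, U, M}: F, N, X.
The least among these is F.

F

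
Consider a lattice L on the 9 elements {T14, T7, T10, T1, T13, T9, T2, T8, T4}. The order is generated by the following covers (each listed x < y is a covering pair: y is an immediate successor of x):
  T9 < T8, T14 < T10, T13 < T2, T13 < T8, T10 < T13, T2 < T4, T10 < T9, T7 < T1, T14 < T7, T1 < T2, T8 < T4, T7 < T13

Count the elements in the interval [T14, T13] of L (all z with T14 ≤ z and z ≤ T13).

4

The interval [T14, T13] = {T10, T13, T14, T7}, which has 4 elements.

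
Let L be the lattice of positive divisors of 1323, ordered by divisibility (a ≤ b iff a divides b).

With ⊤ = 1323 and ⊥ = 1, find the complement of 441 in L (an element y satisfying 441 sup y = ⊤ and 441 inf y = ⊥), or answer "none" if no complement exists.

none

For every candidate y, either 441 ∨ y ≠ 1323 or 441 ∧ y ≠ 1; no complement exists.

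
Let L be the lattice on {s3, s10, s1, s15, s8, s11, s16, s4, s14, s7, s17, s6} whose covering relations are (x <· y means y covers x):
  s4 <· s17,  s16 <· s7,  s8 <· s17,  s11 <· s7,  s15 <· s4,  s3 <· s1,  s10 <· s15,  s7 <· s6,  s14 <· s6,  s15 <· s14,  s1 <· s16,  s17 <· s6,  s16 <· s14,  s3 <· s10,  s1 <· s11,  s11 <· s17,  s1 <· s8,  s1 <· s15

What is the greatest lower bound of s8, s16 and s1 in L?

s1

Common lower bounds of {s8, s16, s1}: s1, s3.
The greatest among these is s1.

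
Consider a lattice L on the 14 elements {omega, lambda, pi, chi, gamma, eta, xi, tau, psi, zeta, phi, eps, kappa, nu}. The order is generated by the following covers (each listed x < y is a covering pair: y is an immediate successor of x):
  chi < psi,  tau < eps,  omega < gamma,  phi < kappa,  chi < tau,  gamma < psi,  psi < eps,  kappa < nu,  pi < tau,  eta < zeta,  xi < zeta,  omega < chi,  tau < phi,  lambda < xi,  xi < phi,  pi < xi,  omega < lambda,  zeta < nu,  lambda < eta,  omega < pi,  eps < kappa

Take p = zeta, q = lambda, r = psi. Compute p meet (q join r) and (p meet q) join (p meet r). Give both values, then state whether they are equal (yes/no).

xi; lambda; no

q join r = kappa, so p meet (q join r) = zeta meet kappa = xi.
p meet q = lambda and p meet r = omega, so (p meet q) join (p meet r) = lambda join omega = lambda.
Equal: no.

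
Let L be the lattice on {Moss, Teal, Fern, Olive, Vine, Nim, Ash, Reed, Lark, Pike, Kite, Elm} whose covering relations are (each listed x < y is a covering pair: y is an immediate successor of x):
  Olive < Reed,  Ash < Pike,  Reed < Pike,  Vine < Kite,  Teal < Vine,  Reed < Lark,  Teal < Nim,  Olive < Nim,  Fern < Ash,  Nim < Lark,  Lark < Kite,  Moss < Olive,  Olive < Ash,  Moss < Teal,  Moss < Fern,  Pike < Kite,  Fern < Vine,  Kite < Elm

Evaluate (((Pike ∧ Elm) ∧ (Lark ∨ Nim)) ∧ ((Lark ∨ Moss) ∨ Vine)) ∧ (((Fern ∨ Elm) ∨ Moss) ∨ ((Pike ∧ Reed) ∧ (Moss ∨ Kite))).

Pike ∧ Elm = Pike
Lark ∨ Nim = Lark
Pike ∧ Lark = Reed
Lark ∨ Moss = Lark
Lark ∨ Vine = Kite
Reed ∧ Kite = Reed
Fern ∨ Elm = Elm
Elm ∨ Moss = Elm
Pike ∧ Reed = Reed
Moss ∨ Kite = Kite
Reed ∧ Kite = Reed
Elm ∨ Reed = Elm
Reed ∧ Elm = Reed

Reed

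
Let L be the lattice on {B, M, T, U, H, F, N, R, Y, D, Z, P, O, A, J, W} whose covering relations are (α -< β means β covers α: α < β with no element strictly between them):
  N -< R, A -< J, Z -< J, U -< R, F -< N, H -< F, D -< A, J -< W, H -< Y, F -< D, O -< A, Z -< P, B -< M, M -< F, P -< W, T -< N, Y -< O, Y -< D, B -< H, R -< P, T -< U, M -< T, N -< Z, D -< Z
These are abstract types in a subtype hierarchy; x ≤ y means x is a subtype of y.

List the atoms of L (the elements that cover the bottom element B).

H, M

The atoms are exactly the elements that cover B: H, M.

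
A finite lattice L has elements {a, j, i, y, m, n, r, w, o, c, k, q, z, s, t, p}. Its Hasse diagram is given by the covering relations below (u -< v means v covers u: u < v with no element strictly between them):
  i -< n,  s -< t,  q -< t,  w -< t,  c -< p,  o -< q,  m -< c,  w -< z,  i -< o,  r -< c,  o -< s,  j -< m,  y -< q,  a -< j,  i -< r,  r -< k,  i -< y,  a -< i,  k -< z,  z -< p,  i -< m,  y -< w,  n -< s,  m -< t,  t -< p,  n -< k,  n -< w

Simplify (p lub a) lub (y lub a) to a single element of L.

p

p ∨ a = p
y ∨ a = y
p ∨ y = p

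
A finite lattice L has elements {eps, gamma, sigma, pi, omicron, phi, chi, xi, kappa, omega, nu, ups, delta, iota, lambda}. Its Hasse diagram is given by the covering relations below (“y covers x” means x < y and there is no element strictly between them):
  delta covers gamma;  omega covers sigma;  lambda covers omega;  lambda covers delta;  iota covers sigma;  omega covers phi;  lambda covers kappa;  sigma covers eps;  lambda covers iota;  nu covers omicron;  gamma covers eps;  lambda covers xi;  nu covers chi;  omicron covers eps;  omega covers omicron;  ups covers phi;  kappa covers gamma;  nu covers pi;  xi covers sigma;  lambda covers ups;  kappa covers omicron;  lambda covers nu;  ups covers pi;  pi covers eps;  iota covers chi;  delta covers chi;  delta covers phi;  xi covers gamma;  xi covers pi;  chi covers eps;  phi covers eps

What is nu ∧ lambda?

nu

Common lower bounds of {nu, lambda}: chi, eps, nu, omicron, pi.
The greatest among these is nu.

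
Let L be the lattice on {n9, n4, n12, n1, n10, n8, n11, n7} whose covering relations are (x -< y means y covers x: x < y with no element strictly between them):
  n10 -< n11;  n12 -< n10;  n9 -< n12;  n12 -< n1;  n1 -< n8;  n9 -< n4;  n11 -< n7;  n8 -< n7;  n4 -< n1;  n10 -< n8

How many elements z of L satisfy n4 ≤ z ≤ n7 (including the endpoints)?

4

The interval [n4, n7] = {n1, n4, n7, n8}, which has 4 elements.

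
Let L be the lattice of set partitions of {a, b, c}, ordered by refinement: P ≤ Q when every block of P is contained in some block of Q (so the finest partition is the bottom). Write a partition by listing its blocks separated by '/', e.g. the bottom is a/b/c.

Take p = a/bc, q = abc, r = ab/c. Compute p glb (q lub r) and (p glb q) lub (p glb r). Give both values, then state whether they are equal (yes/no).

q lub r = abc, so p glb (q lub r) = a/bc glb abc = a/bc.
p glb q = a/bc and p glb r = a/b/c, so (p glb q) lub (p glb r) = a/bc lub a/b/c = a/bc.
Equal: yes.

a/bc; a/bc; yes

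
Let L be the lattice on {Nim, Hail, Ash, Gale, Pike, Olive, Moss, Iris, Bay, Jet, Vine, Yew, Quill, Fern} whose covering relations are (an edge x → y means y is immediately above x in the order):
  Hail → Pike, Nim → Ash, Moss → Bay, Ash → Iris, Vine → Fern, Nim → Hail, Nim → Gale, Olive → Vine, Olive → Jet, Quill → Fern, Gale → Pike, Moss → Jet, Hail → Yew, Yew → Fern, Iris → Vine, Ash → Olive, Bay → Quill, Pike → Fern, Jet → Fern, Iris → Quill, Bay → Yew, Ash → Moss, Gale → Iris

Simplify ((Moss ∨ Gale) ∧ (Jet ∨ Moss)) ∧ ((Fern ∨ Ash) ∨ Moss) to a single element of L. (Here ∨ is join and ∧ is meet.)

Moss

Moss ∨ Gale = Quill
Jet ∨ Moss = Jet
Quill ∧ Jet = Moss
Fern ∨ Ash = Fern
Fern ∨ Moss = Fern
Moss ∧ Fern = Moss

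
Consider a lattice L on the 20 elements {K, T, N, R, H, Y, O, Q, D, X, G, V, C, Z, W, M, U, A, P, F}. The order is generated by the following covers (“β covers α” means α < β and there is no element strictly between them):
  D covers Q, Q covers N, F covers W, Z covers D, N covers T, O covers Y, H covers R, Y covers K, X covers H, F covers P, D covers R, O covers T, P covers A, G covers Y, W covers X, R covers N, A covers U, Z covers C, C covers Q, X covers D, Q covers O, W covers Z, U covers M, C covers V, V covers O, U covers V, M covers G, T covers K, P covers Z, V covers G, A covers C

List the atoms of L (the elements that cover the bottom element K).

T, Y

The atoms are exactly the elements that cover K: T, Y.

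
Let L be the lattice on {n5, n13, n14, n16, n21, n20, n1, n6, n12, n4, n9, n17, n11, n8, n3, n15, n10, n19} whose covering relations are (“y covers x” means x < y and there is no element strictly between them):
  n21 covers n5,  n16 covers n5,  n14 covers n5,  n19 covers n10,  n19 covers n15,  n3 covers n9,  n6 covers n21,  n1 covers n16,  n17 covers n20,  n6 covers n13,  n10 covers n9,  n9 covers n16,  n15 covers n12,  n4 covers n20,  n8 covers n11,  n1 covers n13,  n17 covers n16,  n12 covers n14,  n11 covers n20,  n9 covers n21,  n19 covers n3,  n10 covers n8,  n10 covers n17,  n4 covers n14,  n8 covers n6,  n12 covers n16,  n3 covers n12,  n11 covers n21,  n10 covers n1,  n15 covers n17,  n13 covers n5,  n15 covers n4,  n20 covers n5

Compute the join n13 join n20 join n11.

Common upper bounds of {n13, n20, n11}: n10, n19, n8.
The least among these is n8.

n8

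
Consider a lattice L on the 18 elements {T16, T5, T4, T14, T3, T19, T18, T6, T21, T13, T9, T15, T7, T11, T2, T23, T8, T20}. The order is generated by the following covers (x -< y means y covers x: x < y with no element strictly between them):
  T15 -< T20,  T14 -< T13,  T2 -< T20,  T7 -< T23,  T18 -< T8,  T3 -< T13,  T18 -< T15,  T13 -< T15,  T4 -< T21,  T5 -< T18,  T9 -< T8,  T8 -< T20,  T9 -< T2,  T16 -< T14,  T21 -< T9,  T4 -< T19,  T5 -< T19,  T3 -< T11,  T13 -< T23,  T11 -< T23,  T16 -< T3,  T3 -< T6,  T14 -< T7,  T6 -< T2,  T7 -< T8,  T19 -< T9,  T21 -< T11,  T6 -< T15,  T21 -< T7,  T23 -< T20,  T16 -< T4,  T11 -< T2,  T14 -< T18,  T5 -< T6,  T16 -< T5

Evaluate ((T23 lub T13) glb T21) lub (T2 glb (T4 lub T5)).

T9

T23 ∨ T13 = T23
T23 ∧ T21 = T21
T4 ∨ T5 = T19
T2 ∧ T19 = T19
T21 ∨ T19 = T9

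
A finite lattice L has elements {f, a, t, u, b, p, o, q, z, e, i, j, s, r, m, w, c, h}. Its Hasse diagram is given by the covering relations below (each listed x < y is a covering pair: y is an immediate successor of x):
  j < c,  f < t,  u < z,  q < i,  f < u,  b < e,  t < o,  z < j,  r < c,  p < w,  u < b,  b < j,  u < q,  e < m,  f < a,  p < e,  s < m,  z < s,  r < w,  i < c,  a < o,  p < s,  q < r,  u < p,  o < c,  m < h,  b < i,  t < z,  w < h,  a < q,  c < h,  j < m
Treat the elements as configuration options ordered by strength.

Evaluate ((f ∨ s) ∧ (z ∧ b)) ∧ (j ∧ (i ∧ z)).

u

f ∨ s = s
z ∧ b = u
s ∧ u = u
i ∧ z = u
j ∧ u = u
u ∧ u = u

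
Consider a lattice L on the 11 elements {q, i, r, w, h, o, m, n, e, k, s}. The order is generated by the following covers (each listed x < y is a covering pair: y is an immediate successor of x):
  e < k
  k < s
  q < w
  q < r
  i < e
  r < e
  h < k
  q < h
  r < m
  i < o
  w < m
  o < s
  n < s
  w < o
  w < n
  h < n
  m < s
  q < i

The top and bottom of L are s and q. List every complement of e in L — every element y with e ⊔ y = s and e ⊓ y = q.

Need y with e ∨ y = s and e ∧ y = q.
Checking each element gives: n, w.

n, w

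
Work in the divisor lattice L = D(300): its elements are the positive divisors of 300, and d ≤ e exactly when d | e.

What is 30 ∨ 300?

Common upper bounds of {30, 300}: 300.
The least among these is 300.

300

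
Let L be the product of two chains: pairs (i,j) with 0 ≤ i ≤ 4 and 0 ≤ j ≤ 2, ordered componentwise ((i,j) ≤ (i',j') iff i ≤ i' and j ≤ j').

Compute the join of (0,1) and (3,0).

(3,1)

In a product of chains, the join is componentwise max, giving (3,1).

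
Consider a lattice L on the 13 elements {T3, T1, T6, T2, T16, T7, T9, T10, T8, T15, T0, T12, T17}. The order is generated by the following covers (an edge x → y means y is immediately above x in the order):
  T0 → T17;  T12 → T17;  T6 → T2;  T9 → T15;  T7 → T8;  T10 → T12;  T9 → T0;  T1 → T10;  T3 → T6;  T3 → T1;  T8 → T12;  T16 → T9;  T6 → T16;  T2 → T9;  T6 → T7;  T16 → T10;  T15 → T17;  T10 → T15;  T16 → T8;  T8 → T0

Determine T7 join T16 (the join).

Common upper bounds of {T7, T16}: T0, T12, T17, T8.
The least among these is T8.

T8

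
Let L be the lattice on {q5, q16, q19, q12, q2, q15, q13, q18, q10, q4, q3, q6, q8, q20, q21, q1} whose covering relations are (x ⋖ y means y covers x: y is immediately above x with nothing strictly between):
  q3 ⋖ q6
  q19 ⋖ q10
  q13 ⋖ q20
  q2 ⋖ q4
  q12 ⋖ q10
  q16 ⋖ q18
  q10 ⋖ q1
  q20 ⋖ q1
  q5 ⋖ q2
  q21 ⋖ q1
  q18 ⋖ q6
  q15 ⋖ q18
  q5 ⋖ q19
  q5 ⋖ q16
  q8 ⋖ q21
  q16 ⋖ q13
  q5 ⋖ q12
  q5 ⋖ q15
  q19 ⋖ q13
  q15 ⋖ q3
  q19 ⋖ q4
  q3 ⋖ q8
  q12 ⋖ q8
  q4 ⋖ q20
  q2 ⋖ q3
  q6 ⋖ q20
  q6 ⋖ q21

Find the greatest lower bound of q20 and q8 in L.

q3

Common lower bounds of {q20, q8}: q15, q2, q3, q5.
The greatest among these is q3.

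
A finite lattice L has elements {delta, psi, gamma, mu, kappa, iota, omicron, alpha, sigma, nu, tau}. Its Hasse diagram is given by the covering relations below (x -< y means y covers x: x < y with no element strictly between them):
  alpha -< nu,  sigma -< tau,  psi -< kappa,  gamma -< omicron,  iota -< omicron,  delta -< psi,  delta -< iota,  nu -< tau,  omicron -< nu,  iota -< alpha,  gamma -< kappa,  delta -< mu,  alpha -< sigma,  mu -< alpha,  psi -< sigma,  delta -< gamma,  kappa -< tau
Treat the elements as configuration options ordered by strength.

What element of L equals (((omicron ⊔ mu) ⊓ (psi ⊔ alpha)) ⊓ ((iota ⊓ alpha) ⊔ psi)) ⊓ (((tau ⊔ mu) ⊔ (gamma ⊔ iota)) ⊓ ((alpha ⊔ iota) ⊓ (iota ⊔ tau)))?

alpha

omicron ∨ mu = nu
psi ∨ alpha = sigma
nu ∧ sigma = alpha
iota ∧ alpha = iota
iota ∨ psi = sigma
alpha ∧ sigma = alpha
tau ∨ mu = tau
gamma ∨ iota = omicron
tau ∨ omicron = tau
alpha ∨ iota = alpha
iota ∨ tau = tau
alpha ∧ tau = alpha
tau ∧ alpha = alpha
alpha ∧ alpha = alpha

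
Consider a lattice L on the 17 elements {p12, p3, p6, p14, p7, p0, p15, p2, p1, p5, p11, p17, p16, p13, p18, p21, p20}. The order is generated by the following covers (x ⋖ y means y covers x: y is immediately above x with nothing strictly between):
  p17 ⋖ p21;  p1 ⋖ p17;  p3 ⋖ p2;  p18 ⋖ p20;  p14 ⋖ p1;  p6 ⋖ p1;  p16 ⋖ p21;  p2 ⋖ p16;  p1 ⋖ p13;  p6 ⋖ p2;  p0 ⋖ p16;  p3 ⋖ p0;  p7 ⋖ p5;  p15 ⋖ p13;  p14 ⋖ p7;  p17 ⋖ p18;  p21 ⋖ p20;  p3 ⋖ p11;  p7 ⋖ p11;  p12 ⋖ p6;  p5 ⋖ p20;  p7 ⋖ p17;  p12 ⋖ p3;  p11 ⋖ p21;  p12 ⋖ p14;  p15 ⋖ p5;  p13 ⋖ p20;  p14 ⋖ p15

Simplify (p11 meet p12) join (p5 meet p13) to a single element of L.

p15

p11 ∧ p12 = p12
p5 ∧ p13 = p15
p12 ∨ p15 = p15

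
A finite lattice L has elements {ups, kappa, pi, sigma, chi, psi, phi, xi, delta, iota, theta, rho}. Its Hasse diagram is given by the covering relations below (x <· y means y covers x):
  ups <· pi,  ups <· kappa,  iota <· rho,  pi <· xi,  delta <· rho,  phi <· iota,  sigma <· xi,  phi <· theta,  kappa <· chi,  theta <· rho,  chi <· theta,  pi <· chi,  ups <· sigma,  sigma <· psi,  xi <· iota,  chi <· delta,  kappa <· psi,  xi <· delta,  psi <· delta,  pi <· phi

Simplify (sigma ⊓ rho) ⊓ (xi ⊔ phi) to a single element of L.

sigma

sigma ∧ rho = sigma
xi ∨ phi = iota
sigma ∧ iota = sigma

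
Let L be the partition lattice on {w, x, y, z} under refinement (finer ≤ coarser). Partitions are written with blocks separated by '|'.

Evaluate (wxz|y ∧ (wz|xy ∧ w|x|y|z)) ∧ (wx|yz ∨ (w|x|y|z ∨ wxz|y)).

wz|xy ∧ w|x|y|z = w|x|y|z
wxz|y ∧ w|x|y|z = w|x|y|z
w|x|y|z ∨ wxz|y = wxz|y
wx|yz ∨ wxz|y = wxyz
w|x|y|z ∧ wxyz = w|x|y|z

w|x|y|z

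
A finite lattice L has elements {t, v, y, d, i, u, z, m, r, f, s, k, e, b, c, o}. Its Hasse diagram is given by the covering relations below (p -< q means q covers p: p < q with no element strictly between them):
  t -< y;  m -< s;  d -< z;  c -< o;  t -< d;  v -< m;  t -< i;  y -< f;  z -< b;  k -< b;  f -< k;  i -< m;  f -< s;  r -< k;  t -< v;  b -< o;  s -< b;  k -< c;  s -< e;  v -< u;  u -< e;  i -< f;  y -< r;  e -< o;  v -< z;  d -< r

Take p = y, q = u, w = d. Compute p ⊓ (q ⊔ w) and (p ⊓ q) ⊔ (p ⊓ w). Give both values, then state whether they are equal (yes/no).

q ⊔ w = o, so p ⊓ (q ⊔ w) = y ⊓ o = y.
p ⊓ q = t and p ⊓ w = t, so (p ⊓ q) ⊔ (p ⊓ w) = t ⊔ t = t.
Equal: no.

y; t; no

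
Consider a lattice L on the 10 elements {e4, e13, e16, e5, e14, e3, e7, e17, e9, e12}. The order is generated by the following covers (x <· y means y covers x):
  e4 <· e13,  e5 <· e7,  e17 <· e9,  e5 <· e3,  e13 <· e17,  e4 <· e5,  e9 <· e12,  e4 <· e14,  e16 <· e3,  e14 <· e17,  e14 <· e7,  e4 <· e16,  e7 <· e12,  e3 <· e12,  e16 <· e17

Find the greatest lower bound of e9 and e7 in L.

Common lower bounds of {e9, e7}: e14, e4.
The greatest among these is e14.

e14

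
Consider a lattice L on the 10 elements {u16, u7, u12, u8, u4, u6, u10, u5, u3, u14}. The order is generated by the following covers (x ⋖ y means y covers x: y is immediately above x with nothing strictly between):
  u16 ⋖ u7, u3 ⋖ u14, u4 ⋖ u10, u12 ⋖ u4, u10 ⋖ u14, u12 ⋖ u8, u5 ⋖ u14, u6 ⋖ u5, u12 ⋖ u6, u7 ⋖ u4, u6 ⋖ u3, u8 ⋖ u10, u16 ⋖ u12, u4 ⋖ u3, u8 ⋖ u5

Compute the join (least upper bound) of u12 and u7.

Common upper bounds of {u12, u7}: u10, u14, u3, u4.
The least among these is u4.

u4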